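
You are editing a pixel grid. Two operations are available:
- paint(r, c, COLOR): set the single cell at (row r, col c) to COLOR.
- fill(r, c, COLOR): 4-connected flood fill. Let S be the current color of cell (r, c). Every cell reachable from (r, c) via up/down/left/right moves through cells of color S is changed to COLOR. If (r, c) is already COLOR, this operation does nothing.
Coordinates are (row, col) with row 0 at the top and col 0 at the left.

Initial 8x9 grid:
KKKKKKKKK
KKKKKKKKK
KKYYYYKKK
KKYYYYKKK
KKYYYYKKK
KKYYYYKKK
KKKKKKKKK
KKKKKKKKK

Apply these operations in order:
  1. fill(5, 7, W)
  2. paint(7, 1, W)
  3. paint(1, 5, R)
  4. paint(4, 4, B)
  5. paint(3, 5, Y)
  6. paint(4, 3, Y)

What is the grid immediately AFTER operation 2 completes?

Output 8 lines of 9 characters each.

Answer: WWWWWWWWW
WWWWWWWWW
WWYYYYWWW
WWYYYYWWW
WWYYYYWWW
WWYYYYWWW
WWWWWWWWW
WWWWWWWWW

Derivation:
After op 1 fill(5,7,W) [56 cells changed]:
WWWWWWWWW
WWWWWWWWW
WWYYYYWWW
WWYYYYWWW
WWYYYYWWW
WWYYYYWWW
WWWWWWWWW
WWWWWWWWW
After op 2 paint(7,1,W):
WWWWWWWWW
WWWWWWWWW
WWYYYYWWW
WWYYYYWWW
WWYYYYWWW
WWYYYYWWW
WWWWWWWWW
WWWWWWWWW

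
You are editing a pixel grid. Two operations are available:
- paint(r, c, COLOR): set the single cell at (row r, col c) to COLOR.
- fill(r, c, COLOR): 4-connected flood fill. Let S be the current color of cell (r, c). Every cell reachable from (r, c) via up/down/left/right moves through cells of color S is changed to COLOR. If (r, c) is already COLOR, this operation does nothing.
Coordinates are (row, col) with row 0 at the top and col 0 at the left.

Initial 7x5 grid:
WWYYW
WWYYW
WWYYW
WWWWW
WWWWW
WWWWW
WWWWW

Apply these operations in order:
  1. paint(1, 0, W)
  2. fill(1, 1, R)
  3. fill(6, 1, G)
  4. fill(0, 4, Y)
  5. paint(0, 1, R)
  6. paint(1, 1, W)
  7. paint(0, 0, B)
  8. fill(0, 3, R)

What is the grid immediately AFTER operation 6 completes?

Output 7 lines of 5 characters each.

Answer: YRYYY
YWYYY
YYYYY
YYYYY
YYYYY
YYYYY
YYYYY

Derivation:
After op 1 paint(1,0,W):
WWYYW
WWYYW
WWYYW
WWWWW
WWWWW
WWWWW
WWWWW
After op 2 fill(1,1,R) [29 cells changed]:
RRYYR
RRYYR
RRYYR
RRRRR
RRRRR
RRRRR
RRRRR
After op 3 fill(6,1,G) [29 cells changed]:
GGYYG
GGYYG
GGYYG
GGGGG
GGGGG
GGGGG
GGGGG
After op 4 fill(0,4,Y) [29 cells changed]:
YYYYY
YYYYY
YYYYY
YYYYY
YYYYY
YYYYY
YYYYY
After op 5 paint(0,1,R):
YRYYY
YYYYY
YYYYY
YYYYY
YYYYY
YYYYY
YYYYY
After op 6 paint(1,1,W):
YRYYY
YWYYY
YYYYY
YYYYY
YYYYY
YYYYY
YYYYY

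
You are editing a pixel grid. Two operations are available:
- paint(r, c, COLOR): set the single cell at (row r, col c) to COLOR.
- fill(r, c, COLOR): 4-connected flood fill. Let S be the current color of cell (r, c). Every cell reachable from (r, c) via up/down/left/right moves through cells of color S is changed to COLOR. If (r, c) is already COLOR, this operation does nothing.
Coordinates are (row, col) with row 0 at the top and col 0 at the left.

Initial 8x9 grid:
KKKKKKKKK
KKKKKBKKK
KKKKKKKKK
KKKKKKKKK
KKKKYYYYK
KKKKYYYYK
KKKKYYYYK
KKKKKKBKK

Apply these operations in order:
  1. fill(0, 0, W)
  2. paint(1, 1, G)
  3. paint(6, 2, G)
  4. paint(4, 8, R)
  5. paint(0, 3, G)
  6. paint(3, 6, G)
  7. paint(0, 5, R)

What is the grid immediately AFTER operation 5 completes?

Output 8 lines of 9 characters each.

Answer: WWWGWWWWW
WGWWWBWWW
WWWWWWWWW
WWWWWWWWW
WWWWYYYYR
WWWWYYYYW
WWGWYYYYW
WWWWWWBWW

Derivation:
After op 1 fill(0,0,W) [58 cells changed]:
WWWWWWWWW
WWWWWBWWW
WWWWWWWWW
WWWWWWWWW
WWWWYYYYW
WWWWYYYYW
WWWWYYYYW
WWWWWWBWW
After op 2 paint(1,1,G):
WWWWWWWWW
WGWWWBWWW
WWWWWWWWW
WWWWWWWWW
WWWWYYYYW
WWWWYYYYW
WWWWYYYYW
WWWWWWBWW
After op 3 paint(6,2,G):
WWWWWWWWW
WGWWWBWWW
WWWWWWWWW
WWWWWWWWW
WWWWYYYYW
WWWWYYYYW
WWGWYYYYW
WWWWWWBWW
After op 4 paint(4,8,R):
WWWWWWWWW
WGWWWBWWW
WWWWWWWWW
WWWWWWWWW
WWWWYYYYR
WWWWYYYYW
WWGWYYYYW
WWWWWWBWW
After op 5 paint(0,3,G):
WWWGWWWWW
WGWWWBWWW
WWWWWWWWW
WWWWWWWWW
WWWWYYYYR
WWWWYYYYW
WWGWYYYYW
WWWWWWBWW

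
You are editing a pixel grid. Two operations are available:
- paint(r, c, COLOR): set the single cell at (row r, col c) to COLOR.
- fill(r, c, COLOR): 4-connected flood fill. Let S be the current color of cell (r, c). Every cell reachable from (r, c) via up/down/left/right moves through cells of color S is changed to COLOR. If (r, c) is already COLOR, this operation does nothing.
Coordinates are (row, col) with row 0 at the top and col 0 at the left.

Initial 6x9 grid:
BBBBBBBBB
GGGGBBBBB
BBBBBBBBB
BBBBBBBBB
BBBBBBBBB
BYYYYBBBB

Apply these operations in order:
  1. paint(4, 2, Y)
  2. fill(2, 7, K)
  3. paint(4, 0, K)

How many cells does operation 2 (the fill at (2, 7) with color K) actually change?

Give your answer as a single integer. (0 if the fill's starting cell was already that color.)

Answer: 45

Derivation:
After op 1 paint(4,2,Y):
BBBBBBBBB
GGGGBBBBB
BBBBBBBBB
BBBBBBBBB
BBYBBBBBB
BYYYYBBBB
After op 2 fill(2,7,K) [45 cells changed]:
KKKKKKKKK
GGGGKKKKK
KKKKKKKKK
KKKKKKKKK
KKYKKKKKK
KYYYYKKKK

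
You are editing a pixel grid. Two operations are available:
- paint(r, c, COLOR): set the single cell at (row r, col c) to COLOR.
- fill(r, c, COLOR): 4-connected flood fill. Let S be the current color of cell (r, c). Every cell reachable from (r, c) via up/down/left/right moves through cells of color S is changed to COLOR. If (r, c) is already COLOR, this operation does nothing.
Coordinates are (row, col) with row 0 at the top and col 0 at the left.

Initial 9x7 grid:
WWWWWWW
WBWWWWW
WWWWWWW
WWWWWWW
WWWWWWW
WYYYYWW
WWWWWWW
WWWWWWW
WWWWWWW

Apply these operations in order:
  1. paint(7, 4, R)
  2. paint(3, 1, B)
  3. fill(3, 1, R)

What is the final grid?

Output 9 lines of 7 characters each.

Answer: WWWWWWW
WBWWWWW
WWWWWWW
WRWWWWW
WWWWWWW
WYYYYWW
WWWWWWW
WWWWRWW
WWWWWWW

Derivation:
After op 1 paint(7,4,R):
WWWWWWW
WBWWWWW
WWWWWWW
WWWWWWW
WWWWWWW
WYYYYWW
WWWWWWW
WWWWRWW
WWWWWWW
After op 2 paint(3,1,B):
WWWWWWW
WBWWWWW
WWWWWWW
WBWWWWW
WWWWWWW
WYYYYWW
WWWWWWW
WWWWRWW
WWWWWWW
After op 3 fill(3,1,R) [1 cells changed]:
WWWWWWW
WBWWWWW
WWWWWWW
WRWWWWW
WWWWWWW
WYYYYWW
WWWWWWW
WWWWRWW
WWWWWWW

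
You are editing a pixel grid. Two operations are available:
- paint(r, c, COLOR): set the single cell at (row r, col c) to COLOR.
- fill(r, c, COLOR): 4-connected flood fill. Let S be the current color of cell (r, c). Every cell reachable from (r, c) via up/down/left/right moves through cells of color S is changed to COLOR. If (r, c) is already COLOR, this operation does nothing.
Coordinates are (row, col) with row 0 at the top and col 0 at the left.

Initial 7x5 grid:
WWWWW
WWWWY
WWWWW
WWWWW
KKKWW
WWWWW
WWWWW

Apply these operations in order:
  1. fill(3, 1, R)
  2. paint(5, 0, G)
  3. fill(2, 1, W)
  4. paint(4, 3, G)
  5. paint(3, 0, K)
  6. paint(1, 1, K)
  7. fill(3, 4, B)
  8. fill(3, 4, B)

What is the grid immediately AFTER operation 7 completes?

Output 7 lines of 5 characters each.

Answer: BBBBB
BKBBY
BBBBB
KBBBB
KKKGB
GBBBB
BBBBB

Derivation:
After op 1 fill(3,1,R) [31 cells changed]:
RRRRR
RRRRY
RRRRR
RRRRR
KKKRR
RRRRR
RRRRR
After op 2 paint(5,0,G):
RRRRR
RRRRY
RRRRR
RRRRR
KKKRR
GRRRR
RRRRR
After op 3 fill(2,1,W) [30 cells changed]:
WWWWW
WWWWY
WWWWW
WWWWW
KKKWW
GWWWW
WWWWW
After op 4 paint(4,3,G):
WWWWW
WWWWY
WWWWW
WWWWW
KKKGW
GWWWW
WWWWW
After op 5 paint(3,0,K):
WWWWW
WWWWY
WWWWW
KWWWW
KKKGW
GWWWW
WWWWW
After op 6 paint(1,1,K):
WWWWW
WKWWY
WWWWW
KWWWW
KKKGW
GWWWW
WWWWW
After op 7 fill(3,4,B) [27 cells changed]:
BBBBB
BKBBY
BBBBB
KBBBB
KKKGB
GBBBB
BBBBB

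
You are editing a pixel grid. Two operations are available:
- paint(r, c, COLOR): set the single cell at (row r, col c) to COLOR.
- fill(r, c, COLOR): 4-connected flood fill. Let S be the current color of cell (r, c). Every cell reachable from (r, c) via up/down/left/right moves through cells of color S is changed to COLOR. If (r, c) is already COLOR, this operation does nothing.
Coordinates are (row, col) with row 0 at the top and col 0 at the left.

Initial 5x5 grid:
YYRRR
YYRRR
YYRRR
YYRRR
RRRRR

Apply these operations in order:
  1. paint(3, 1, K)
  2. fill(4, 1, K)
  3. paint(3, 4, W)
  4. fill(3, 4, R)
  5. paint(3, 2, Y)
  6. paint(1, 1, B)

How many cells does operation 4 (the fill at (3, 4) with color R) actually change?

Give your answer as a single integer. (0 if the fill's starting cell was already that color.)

Answer: 1

Derivation:
After op 1 paint(3,1,K):
YYRRR
YYRRR
YYRRR
YKRRR
RRRRR
After op 2 fill(4,1,K) [17 cells changed]:
YYKKK
YYKKK
YYKKK
YKKKK
KKKKK
After op 3 paint(3,4,W):
YYKKK
YYKKK
YYKKK
YKKKW
KKKKK
After op 4 fill(3,4,R) [1 cells changed]:
YYKKK
YYKKK
YYKKK
YKKKR
KKKKK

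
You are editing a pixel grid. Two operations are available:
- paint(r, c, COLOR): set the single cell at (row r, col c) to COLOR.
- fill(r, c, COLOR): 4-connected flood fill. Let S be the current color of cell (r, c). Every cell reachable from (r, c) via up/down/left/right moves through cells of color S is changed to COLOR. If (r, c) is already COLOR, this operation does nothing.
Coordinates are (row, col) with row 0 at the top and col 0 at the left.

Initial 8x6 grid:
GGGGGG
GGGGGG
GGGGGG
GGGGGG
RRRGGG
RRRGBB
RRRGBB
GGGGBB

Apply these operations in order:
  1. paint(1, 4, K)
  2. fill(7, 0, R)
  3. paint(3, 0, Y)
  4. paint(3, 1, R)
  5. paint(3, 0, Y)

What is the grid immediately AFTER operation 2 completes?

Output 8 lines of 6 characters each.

Answer: RRRRRR
RRRRKR
RRRRRR
RRRRRR
RRRRRR
RRRRBB
RRRRBB
RRRRBB

Derivation:
After op 1 paint(1,4,K):
GGGGGG
GGGGKG
GGGGGG
GGGGGG
RRRGGG
RRRGBB
RRRGBB
GGGGBB
After op 2 fill(7,0,R) [32 cells changed]:
RRRRRR
RRRRKR
RRRRRR
RRRRRR
RRRRRR
RRRRBB
RRRRBB
RRRRBB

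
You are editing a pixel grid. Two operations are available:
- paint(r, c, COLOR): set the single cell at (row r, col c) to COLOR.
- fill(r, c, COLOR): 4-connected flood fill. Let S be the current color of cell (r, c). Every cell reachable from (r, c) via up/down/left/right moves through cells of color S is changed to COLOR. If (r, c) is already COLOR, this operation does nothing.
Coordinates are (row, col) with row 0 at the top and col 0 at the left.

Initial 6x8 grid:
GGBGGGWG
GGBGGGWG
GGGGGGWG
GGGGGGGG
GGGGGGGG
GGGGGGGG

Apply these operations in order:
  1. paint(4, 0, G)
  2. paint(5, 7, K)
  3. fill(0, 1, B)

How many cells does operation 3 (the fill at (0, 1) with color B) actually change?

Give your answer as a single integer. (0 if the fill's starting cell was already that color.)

Answer: 42

Derivation:
After op 1 paint(4,0,G):
GGBGGGWG
GGBGGGWG
GGGGGGWG
GGGGGGGG
GGGGGGGG
GGGGGGGG
After op 2 paint(5,7,K):
GGBGGGWG
GGBGGGWG
GGGGGGWG
GGGGGGGG
GGGGGGGG
GGGGGGGK
After op 3 fill(0,1,B) [42 cells changed]:
BBBBBBWB
BBBBBBWB
BBBBBBWB
BBBBBBBB
BBBBBBBB
BBBBBBBK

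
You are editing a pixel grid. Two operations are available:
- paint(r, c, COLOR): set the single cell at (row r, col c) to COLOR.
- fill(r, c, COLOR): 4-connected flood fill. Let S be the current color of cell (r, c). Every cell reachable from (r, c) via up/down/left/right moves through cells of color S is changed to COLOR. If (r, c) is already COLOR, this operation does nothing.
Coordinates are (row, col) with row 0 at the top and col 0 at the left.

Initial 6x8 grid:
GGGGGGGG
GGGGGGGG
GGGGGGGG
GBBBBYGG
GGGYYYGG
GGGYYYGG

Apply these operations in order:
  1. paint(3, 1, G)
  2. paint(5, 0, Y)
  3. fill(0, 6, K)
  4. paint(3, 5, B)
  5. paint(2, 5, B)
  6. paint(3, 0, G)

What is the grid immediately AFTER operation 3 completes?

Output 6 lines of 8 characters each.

Answer: KKKKKKKK
KKKKKKKK
KKKKKKKK
KKBBBYKK
KKKYYYKK
YKKYYYKK

Derivation:
After op 1 paint(3,1,G):
GGGGGGGG
GGGGGGGG
GGGGGGGG
GGBBBYGG
GGGYYYGG
GGGYYYGG
After op 2 paint(5,0,Y):
GGGGGGGG
GGGGGGGG
GGGGGGGG
GGBBBYGG
GGGYYYGG
YGGYYYGG
After op 3 fill(0,6,K) [37 cells changed]:
KKKKKKKK
KKKKKKKK
KKKKKKKK
KKBBBYKK
KKKYYYKK
YKKYYYKK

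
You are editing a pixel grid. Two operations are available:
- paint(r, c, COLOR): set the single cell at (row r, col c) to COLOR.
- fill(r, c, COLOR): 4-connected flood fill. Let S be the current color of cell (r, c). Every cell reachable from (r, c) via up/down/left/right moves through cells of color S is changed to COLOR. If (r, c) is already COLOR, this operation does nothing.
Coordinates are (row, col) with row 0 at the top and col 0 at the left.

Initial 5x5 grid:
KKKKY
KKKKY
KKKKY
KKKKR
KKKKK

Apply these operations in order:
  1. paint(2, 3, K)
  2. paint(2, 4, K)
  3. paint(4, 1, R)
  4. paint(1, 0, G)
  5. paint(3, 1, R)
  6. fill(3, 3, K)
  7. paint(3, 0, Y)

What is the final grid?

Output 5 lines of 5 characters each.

After op 1 paint(2,3,K):
KKKKY
KKKKY
KKKKY
KKKKR
KKKKK
After op 2 paint(2,4,K):
KKKKY
KKKKY
KKKKK
KKKKR
KKKKK
After op 3 paint(4,1,R):
KKKKY
KKKKY
KKKKK
KKKKR
KRKKK
After op 4 paint(1,0,G):
KKKKY
GKKKY
KKKKK
KKKKR
KRKKK
After op 5 paint(3,1,R):
KKKKY
GKKKY
KKKKK
KRKKR
KRKKK
After op 6 fill(3,3,K) [0 cells changed]:
KKKKY
GKKKY
KKKKK
KRKKR
KRKKK
After op 7 paint(3,0,Y):
KKKKY
GKKKY
KKKKK
YRKKR
KRKKK

Answer: KKKKY
GKKKY
KKKKK
YRKKR
KRKKK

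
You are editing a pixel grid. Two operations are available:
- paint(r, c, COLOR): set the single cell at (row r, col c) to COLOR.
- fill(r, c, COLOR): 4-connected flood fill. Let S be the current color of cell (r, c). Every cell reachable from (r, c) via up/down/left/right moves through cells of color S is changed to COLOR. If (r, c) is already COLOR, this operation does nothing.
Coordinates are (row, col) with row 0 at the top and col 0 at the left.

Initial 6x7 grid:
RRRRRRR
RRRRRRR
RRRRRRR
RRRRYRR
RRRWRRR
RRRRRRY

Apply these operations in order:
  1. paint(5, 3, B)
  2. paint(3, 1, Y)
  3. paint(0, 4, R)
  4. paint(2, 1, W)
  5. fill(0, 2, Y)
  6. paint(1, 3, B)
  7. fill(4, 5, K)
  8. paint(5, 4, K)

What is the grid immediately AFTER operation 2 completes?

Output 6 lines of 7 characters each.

After op 1 paint(5,3,B):
RRRRRRR
RRRRRRR
RRRRRRR
RRRRYRR
RRRWRRR
RRRBRRY
After op 2 paint(3,1,Y):
RRRRRRR
RRRRRRR
RRRRRRR
RYRRYRR
RRRWRRR
RRRBRRY

Answer: RRRRRRR
RRRRRRR
RRRRRRR
RYRRYRR
RRRWRRR
RRRBRRY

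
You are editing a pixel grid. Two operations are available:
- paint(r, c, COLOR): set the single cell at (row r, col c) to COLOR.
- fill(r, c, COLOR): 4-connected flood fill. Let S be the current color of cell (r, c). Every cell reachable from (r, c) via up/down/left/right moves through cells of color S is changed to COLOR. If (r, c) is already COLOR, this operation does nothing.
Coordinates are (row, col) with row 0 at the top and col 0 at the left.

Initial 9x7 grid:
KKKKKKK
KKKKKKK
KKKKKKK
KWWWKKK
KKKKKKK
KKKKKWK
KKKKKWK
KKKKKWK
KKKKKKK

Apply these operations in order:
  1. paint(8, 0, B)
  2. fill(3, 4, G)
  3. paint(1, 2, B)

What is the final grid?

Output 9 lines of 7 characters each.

After op 1 paint(8,0,B):
KKKKKKK
KKKKKKK
KKKKKKK
KWWWKKK
KKKKKKK
KKKKKWK
KKKKKWK
KKKKKWK
BKKKKKK
After op 2 fill(3,4,G) [56 cells changed]:
GGGGGGG
GGGGGGG
GGGGGGG
GWWWGGG
GGGGGGG
GGGGGWG
GGGGGWG
GGGGGWG
BGGGGGG
After op 3 paint(1,2,B):
GGGGGGG
GGBGGGG
GGGGGGG
GWWWGGG
GGGGGGG
GGGGGWG
GGGGGWG
GGGGGWG
BGGGGGG

Answer: GGGGGGG
GGBGGGG
GGGGGGG
GWWWGGG
GGGGGGG
GGGGGWG
GGGGGWG
GGGGGWG
BGGGGGG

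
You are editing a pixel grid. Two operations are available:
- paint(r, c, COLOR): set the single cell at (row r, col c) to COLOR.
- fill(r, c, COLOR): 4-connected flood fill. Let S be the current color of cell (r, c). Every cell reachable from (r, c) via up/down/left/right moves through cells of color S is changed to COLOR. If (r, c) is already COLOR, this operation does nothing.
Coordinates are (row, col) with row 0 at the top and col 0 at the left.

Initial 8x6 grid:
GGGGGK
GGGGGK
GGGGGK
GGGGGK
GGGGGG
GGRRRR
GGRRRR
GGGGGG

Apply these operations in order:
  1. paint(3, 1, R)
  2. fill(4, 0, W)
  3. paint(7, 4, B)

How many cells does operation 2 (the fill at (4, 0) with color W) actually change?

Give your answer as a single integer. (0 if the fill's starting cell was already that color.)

After op 1 paint(3,1,R):
GGGGGK
GGGGGK
GGGGGK
GRGGGK
GGGGGG
GGRRRR
GGRRRR
GGGGGG
After op 2 fill(4,0,W) [35 cells changed]:
WWWWWK
WWWWWK
WWWWWK
WRWWWK
WWWWWW
WWRRRR
WWRRRR
WWWWWW

Answer: 35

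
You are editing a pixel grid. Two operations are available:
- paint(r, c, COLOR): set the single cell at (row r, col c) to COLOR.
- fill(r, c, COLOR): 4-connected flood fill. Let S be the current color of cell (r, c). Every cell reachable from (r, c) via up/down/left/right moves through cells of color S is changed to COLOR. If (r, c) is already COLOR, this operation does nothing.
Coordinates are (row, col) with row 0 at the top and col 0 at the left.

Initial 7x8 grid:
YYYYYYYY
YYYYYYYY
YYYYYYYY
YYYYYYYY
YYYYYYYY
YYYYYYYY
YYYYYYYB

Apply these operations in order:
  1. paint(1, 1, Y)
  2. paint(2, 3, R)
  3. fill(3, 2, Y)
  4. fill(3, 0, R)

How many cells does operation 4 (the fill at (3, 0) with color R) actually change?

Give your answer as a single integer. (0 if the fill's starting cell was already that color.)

Answer: 54

Derivation:
After op 1 paint(1,1,Y):
YYYYYYYY
YYYYYYYY
YYYYYYYY
YYYYYYYY
YYYYYYYY
YYYYYYYY
YYYYYYYB
After op 2 paint(2,3,R):
YYYYYYYY
YYYYYYYY
YYYRYYYY
YYYYYYYY
YYYYYYYY
YYYYYYYY
YYYYYYYB
After op 3 fill(3,2,Y) [0 cells changed]:
YYYYYYYY
YYYYYYYY
YYYRYYYY
YYYYYYYY
YYYYYYYY
YYYYYYYY
YYYYYYYB
After op 4 fill(3,0,R) [54 cells changed]:
RRRRRRRR
RRRRRRRR
RRRRRRRR
RRRRRRRR
RRRRRRRR
RRRRRRRR
RRRRRRRB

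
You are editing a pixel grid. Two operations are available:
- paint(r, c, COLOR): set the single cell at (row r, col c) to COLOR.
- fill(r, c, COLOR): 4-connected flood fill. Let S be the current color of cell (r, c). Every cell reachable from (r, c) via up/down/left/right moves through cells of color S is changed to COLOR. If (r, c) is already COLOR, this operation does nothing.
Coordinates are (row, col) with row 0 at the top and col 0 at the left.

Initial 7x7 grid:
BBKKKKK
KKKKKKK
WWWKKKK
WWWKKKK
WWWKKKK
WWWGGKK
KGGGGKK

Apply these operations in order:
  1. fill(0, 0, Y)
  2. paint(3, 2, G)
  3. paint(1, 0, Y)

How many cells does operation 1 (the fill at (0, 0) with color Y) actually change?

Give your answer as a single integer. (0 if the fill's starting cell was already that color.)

After op 1 fill(0,0,Y) [2 cells changed]:
YYKKKKK
KKKKKKK
WWWKKKK
WWWKKKK
WWWKKKK
WWWGGKK
KGGGGKK

Answer: 2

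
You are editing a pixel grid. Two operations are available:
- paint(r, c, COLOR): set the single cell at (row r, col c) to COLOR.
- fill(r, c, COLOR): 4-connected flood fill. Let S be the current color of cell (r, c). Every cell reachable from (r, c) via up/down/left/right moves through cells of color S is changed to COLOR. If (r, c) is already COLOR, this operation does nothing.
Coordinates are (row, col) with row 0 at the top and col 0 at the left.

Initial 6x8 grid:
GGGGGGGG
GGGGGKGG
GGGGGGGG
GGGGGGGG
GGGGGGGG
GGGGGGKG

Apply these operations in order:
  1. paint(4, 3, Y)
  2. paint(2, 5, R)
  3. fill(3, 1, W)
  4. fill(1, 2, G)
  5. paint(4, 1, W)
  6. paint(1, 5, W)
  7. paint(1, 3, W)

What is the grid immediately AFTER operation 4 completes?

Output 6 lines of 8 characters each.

After op 1 paint(4,3,Y):
GGGGGGGG
GGGGGKGG
GGGGGGGG
GGGGGGGG
GGGYGGGG
GGGGGGKG
After op 2 paint(2,5,R):
GGGGGGGG
GGGGGKGG
GGGGGRGG
GGGGGGGG
GGGYGGGG
GGGGGGKG
After op 3 fill(3,1,W) [44 cells changed]:
WWWWWWWW
WWWWWKWW
WWWWWRWW
WWWWWWWW
WWWYWWWW
WWWWWWKW
After op 4 fill(1,2,G) [44 cells changed]:
GGGGGGGG
GGGGGKGG
GGGGGRGG
GGGGGGGG
GGGYGGGG
GGGGGGKG

Answer: GGGGGGGG
GGGGGKGG
GGGGGRGG
GGGGGGGG
GGGYGGGG
GGGGGGKG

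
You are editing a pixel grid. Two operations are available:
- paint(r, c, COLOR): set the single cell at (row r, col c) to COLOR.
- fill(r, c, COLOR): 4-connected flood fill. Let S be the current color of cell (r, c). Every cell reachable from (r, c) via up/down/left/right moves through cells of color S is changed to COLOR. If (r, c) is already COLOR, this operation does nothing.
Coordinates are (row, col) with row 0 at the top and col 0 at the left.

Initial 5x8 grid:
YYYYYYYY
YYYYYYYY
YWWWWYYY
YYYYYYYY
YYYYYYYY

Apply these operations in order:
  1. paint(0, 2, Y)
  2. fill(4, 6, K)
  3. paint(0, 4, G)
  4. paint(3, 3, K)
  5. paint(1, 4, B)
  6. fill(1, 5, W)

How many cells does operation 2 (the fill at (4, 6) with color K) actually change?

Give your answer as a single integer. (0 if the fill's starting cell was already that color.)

Answer: 36

Derivation:
After op 1 paint(0,2,Y):
YYYYYYYY
YYYYYYYY
YWWWWYYY
YYYYYYYY
YYYYYYYY
After op 2 fill(4,6,K) [36 cells changed]:
KKKKKKKK
KKKKKKKK
KWWWWKKK
KKKKKKKK
KKKKKKKK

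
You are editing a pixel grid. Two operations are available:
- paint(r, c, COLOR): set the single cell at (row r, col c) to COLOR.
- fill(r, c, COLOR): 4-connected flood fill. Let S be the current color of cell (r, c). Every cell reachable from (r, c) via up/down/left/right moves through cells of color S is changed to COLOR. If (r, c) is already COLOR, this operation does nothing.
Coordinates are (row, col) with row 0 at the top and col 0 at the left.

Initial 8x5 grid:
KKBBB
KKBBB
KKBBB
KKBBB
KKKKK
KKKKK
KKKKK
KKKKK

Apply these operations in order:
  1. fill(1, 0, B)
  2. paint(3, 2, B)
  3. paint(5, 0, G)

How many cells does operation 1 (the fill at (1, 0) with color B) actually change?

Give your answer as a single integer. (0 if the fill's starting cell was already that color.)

After op 1 fill(1,0,B) [28 cells changed]:
BBBBB
BBBBB
BBBBB
BBBBB
BBBBB
BBBBB
BBBBB
BBBBB

Answer: 28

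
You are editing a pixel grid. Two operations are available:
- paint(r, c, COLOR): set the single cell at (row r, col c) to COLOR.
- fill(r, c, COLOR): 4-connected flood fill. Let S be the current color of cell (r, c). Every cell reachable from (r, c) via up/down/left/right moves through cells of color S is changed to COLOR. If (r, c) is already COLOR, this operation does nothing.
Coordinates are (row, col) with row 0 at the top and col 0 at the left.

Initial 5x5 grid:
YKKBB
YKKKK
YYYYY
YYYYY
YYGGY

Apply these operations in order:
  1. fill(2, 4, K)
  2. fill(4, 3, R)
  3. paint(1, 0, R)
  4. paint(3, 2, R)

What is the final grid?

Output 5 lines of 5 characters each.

Answer: KKKBB
RKKKK
KKKKK
KKRKK
KKRRK

Derivation:
After op 1 fill(2,4,K) [15 cells changed]:
KKKBB
KKKKK
KKKKK
KKKKK
KKGGK
After op 2 fill(4,3,R) [2 cells changed]:
KKKBB
KKKKK
KKKKK
KKKKK
KKRRK
After op 3 paint(1,0,R):
KKKBB
RKKKK
KKKKK
KKKKK
KKRRK
After op 4 paint(3,2,R):
KKKBB
RKKKK
KKKKK
KKRKK
KKRRK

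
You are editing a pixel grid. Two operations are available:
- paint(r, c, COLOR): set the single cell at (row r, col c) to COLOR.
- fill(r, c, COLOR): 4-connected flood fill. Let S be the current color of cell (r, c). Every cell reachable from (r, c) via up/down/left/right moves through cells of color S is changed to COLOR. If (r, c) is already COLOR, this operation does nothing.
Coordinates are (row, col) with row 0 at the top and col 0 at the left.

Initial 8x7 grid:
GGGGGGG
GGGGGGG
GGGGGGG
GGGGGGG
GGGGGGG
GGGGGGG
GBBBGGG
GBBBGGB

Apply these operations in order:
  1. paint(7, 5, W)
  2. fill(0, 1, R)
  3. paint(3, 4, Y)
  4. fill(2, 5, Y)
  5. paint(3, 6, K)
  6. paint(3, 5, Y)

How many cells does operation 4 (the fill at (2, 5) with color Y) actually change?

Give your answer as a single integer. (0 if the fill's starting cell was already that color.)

Answer: 47

Derivation:
After op 1 paint(7,5,W):
GGGGGGG
GGGGGGG
GGGGGGG
GGGGGGG
GGGGGGG
GGGGGGG
GBBBGGG
GBBBGWB
After op 2 fill(0,1,R) [48 cells changed]:
RRRRRRR
RRRRRRR
RRRRRRR
RRRRRRR
RRRRRRR
RRRRRRR
RBBBRRR
RBBBRWB
After op 3 paint(3,4,Y):
RRRRRRR
RRRRRRR
RRRRRRR
RRRRYRR
RRRRRRR
RRRRRRR
RBBBRRR
RBBBRWB
After op 4 fill(2,5,Y) [47 cells changed]:
YYYYYYY
YYYYYYY
YYYYYYY
YYYYYYY
YYYYYYY
YYYYYYY
YBBBYYY
YBBBYWB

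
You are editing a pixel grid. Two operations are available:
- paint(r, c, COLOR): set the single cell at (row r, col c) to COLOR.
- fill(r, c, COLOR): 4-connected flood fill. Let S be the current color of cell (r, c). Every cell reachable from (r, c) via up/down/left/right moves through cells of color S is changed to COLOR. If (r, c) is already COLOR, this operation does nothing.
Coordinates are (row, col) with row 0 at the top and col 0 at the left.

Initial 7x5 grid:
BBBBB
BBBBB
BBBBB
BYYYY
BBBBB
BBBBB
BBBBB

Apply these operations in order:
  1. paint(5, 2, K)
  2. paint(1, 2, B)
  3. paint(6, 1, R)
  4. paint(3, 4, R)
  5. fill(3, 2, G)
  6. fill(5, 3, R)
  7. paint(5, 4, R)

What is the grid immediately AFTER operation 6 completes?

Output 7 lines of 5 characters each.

After op 1 paint(5,2,K):
BBBBB
BBBBB
BBBBB
BYYYY
BBBBB
BBKBB
BBBBB
After op 2 paint(1,2,B):
BBBBB
BBBBB
BBBBB
BYYYY
BBBBB
BBKBB
BBBBB
After op 3 paint(6,1,R):
BBBBB
BBBBB
BBBBB
BYYYY
BBBBB
BBKBB
BRBBB
After op 4 paint(3,4,R):
BBBBB
BBBBB
BBBBB
BYYYR
BBBBB
BBKBB
BRBBB
After op 5 fill(3,2,G) [3 cells changed]:
BBBBB
BBBBB
BBBBB
BGGGR
BBBBB
BBKBB
BRBBB
After op 6 fill(5,3,R) [29 cells changed]:
RRRRR
RRRRR
RRRRR
RGGGR
RRRRR
RRKRR
RRRRR

Answer: RRRRR
RRRRR
RRRRR
RGGGR
RRRRR
RRKRR
RRRRR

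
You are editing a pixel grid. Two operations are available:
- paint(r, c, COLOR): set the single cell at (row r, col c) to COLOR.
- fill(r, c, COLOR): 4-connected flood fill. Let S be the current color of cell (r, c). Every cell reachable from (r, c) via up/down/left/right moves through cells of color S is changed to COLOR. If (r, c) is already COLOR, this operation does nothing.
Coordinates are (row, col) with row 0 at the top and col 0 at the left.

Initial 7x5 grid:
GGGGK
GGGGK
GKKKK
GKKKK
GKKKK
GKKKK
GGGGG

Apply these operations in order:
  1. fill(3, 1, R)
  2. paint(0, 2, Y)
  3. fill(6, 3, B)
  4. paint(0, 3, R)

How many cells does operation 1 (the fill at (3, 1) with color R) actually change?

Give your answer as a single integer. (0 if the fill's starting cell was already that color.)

Answer: 18

Derivation:
After op 1 fill(3,1,R) [18 cells changed]:
GGGGR
GGGGR
GRRRR
GRRRR
GRRRR
GRRRR
GGGGG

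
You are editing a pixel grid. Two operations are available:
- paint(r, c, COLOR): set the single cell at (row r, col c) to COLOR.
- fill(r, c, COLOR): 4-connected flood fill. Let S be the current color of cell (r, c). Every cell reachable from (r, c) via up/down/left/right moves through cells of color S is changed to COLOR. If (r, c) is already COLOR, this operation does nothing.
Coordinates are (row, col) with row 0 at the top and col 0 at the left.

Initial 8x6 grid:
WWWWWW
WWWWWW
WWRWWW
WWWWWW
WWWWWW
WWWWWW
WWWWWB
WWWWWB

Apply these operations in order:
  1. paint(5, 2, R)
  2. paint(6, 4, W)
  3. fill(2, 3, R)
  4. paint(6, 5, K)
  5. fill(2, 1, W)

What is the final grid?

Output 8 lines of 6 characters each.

After op 1 paint(5,2,R):
WWWWWW
WWWWWW
WWRWWW
WWWWWW
WWWWWW
WWRWWW
WWWWWB
WWWWWB
After op 2 paint(6,4,W):
WWWWWW
WWWWWW
WWRWWW
WWWWWW
WWWWWW
WWRWWW
WWWWWB
WWWWWB
After op 3 fill(2,3,R) [44 cells changed]:
RRRRRR
RRRRRR
RRRRRR
RRRRRR
RRRRRR
RRRRRR
RRRRRB
RRRRRB
After op 4 paint(6,5,K):
RRRRRR
RRRRRR
RRRRRR
RRRRRR
RRRRRR
RRRRRR
RRRRRK
RRRRRB
After op 5 fill(2,1,W) [46 cells changed]:
WWWWWW
WWWWWW
WWWWWW
WWWWWW
WWWWWW
WWWWWW
WWWWWK
WWWWWB

Answer: WWWWWW
WWWWWW
WWWWWW
WWWWWW
WWWWWW
WWWWWW
WWWWWK
WWWWWB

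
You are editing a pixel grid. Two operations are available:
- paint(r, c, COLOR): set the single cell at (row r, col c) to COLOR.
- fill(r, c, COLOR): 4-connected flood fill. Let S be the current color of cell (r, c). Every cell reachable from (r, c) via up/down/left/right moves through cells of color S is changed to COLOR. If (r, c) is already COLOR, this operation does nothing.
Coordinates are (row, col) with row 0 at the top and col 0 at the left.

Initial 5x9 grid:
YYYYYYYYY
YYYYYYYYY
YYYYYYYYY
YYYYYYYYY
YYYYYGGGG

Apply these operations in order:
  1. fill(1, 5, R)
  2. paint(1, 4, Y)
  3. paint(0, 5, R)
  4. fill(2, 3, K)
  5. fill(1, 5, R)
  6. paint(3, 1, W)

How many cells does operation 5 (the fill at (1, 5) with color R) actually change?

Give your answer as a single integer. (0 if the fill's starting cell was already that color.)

Answer: 40

Derivation:
After op 1 fill(1,5,R) [41 cells changed]:
RRRRRRRRR
RRRRRRRRR
RRRRRRRRR
RRRRRRRRR
RRRRRGGGG
After op 2 paint(1,4,Y):
RRRRRRRRR
RRRRYRRRR
RRRRRRRRR
RRRRRRRRR
RRRRRGGGG
After op 3 paint(0,5,R):
RRRRRRRRR
RRRRYRRRR
RRRRRRRRR
RRRRRRRRR
RRRRRGGGG
After op 4 fill(2,3,K) [40 cells changed]:
KKKKKKKKK
KKKKYKKKK
KKKKKKKKK
KKKKKKKKK
KKKKKGGGG
After op 5 fill(1,5,R) [40 cells changed]:
RRRRRRRRR
RRRRYRRRR
RRRRRRRRR
RRRRRRRRR
RRRRRGGGG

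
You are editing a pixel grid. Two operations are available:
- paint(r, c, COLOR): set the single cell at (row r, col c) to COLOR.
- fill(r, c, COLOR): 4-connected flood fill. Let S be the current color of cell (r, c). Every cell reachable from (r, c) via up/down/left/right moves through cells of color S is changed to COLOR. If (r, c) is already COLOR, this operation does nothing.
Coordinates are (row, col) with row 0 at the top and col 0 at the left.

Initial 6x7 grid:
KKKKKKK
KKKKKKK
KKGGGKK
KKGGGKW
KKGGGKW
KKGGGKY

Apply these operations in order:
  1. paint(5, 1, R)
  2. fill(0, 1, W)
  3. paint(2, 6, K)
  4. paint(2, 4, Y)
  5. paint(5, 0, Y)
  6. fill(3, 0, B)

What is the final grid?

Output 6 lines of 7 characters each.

Answer: BBBBBBB
BBBBBBB
BBGGYBK
BBGGGBB
BBGGGBB
YRGGGBY

Derivation:
After op 1 paint(5,1,R):
KKKKKKK
KKKKKKK
KKGGGKK
KKGGGKW
KKGGGKW
KRGGGKY
After op 2 fill(0,1,W) [26 cells changed]:
WWWWWWW
WWWWWWW
WWGGGWW
WWGGGWW
WWGGGWW
WRGGGWY
After op 3 paint(2,6,K):
WWWWWWW
WWWWWWW
WWGGGWK
WWGGGWW
WWGGGWW
WRGGGWY
After op 4 paint(2,4,Y):
WWWWWWW
WWWWWWW
WWGGYWK
WWGGGWW
WWGGGWW
WRGGGWY
After op 5 paint(5,0,Y):
WWWWWWW
WWWWWWW
WWGGYWK
WWGGGWW
WWGGGWW
YRGGGWY
After op 6 fill(3,0,B) [26 cells changed]:
BBBBBBB
BBBBBBB
BBGGYBK
BBGGGBB
BBGGGBB
YRGGGBY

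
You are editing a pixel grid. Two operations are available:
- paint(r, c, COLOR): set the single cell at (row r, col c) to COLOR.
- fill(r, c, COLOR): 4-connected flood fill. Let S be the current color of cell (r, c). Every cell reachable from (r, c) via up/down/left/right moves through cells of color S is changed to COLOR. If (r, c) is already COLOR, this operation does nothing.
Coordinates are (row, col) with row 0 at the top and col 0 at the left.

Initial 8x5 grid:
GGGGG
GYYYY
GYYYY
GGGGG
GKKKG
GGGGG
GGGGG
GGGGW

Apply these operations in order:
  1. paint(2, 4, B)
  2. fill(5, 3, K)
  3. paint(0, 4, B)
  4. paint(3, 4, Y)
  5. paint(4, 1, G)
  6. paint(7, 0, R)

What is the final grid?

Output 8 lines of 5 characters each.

After op 1 paint(2,4,B):
GGGGG
GYYYY
GYYYB
GGGGG
GKKKG
GGGGG
GGGGG
GGGGW
After op 2 fill(5,3,K) [28 cells changed]:
KKKKK
KYYYY
KYYYB
KKKKK
KKKKK
KKKKK
KKKKK
KKKKW
After op 3 paint(0,4,B):
KKKKB
KYYYY
KYYYB
KKKKK
KKKKK
KKKKK
KKKKK
KKKKW
After op 4 paint(3,4,Y):
KKKKB
KYYYY
KYYYB
KKKKY
KKKKK
KKKKK
KKKKK
KKKKW
After op 5 paint(4,1,G):
KKKKB
KYYYY
KYYYB
KKKKY
KGKKK
KKKKK
KKKKK
KKKKW
After op 6 paint(7,0,R):
KKKKB
KYYYY
KYYYB
KKKKY
KGKKK
KKKKK
KKKKK
RKKKW

Answer: KKKKB
KYYYY
KYYYB
KKKKY
KGKKK
KKKKK
KKKKK
RKKKW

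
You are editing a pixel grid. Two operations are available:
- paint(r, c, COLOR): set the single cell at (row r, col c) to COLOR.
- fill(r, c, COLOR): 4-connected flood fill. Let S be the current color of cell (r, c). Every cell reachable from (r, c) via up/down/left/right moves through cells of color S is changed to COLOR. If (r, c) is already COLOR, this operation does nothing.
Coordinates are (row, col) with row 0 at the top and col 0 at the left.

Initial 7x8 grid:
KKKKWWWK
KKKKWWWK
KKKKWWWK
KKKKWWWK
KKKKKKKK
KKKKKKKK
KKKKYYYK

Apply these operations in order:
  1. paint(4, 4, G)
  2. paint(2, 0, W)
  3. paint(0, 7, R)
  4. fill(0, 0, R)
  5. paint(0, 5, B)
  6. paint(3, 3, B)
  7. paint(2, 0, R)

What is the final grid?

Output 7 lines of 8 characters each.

After op 1 paint(4,4,G):
KKKKWWWK
KKKKWWWK
KKKKWWWK
KKKKWWWK
KKKKGKKK
KKKKKKKK
KKKKYYYK
After op 2 paint(2,0,W):
KKKKWWWK
KKKKWWWK
WKKKWWWK
KKKKWWWK
KKKKGKKK
KKKKKKKK
KKKKYYYK
After op 3 paint(0,7,R):
KKKKWWWR
KKKKWWWK
WKKKWWWK
KKKKWWWK
KKKKGKKK
KKKKKKKK
KKKKYYYK
After op 4 fill(0,0,R) [38 cells changed]:
RRRRWWWR
RRRRWWWR
WRRRWWWR
RRRRWWWR
RRRRGRRR
RRRRRRRR
RRRRYYYR
After op 5 paint(0,5,B):
RRRRWBWR
RRRRWWWR
WRRRWWWR
RRRRWWWR
RRRRGRRR
RRRRRRRR
RRRRYYYR
After op 6 paint(3,3,B):
RRRRWBWR
RRRRWWWR
WRRRWWWR
RRRBWWWR
RRRRGRRR
RRRRRRRR
RRRRYYYR
After op 7 paint(2,0,R):
RRRRWBWR
RRRRWWWR
RRRRWWWR
RRRBWWWR
RRRRGRRR
RRRRRRRR
RRRRYYYR

Answer: RRRRWBWR
RRRRWWWR
RRRRWWWR
RRRBWWWR
RRRRGRRR
RRRRRRRR
RRRRYYYR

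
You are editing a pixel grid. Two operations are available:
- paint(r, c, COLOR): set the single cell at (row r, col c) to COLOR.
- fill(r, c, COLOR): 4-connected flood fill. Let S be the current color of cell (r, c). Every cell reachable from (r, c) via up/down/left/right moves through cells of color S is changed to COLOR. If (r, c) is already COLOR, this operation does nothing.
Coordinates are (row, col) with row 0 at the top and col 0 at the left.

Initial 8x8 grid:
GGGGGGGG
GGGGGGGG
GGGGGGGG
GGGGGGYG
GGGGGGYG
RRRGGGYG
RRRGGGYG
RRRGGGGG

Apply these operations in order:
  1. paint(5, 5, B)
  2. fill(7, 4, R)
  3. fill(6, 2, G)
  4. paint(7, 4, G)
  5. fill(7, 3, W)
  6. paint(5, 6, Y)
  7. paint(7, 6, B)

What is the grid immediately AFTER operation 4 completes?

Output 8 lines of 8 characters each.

Answer: GGGGGGGG
GGGGGGGG
GGGGGGGG
GGGGGGYG
GGGGGGYG
GGGGGBYG
GGGGGGYG
GGGGGGGG

Derivation:
After op 1 paint(5,5,B):
GGGGGGGG
GGGGGGGG
GGGGGGGG
GGGGGGYG
GGGGGGYG
RRRGGBYG
RRRGGGYG
RRRGGGGG
After op 2 fill(7,4,R) [50 cells changed]:
RRRRRRRR
RRRRRRRR
RRRRRRRR
RRRRRRYR
RRRRRRYR
RRRRRBYR
RRRRRRYR
RRRRRRRR
After op 3 fill(6,2,G) [59 cells changed]:
GGGGGGGG
GGGGGGGG
GGGGGGGG
GGGGGGYG
GGGGGGYG
GGGGGBYG
GGGGGGYG
GGGGGGGG
After op 4 paint(7,4,G):
GGGGGGGG
GGGGGGGG
GGGGGGGG
GGGGGGYG
GGGGGGYG
GGGGGBYG
GGGGGGYG
GGGGGGGG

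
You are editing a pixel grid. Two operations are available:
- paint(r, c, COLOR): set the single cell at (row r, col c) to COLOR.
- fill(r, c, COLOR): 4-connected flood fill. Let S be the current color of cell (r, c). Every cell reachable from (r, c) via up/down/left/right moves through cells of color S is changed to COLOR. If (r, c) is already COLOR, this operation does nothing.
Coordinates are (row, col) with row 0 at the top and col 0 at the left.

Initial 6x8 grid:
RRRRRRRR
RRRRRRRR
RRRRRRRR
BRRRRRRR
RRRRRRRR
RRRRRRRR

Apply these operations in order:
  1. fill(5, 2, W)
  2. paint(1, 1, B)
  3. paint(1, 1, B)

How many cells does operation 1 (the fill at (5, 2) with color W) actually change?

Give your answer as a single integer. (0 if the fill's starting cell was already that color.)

After op 1 fill(5,2,W) [47 cells changed]:
WWWWWWWW
WWWWWWWW
WWWWWWWW
BWWWWWWW
WWWWWWWW
WWWWWWWW

Answer: 47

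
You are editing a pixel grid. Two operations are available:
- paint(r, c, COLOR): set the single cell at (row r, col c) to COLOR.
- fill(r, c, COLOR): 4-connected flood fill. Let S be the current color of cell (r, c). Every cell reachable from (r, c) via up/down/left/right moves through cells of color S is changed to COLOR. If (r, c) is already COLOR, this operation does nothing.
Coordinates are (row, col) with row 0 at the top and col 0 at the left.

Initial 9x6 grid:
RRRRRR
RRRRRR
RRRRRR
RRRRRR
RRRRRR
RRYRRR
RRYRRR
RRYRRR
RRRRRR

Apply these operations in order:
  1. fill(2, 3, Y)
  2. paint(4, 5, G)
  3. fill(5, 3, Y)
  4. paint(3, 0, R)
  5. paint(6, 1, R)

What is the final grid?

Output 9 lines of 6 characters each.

Answer: YYYYYY
YYYYYY
YYYYYY
RYYYYY
YYYYYG
YYYYYY
YRYYYY
YYYYYY
YYYYYY

Derivation:
After op 1 fill(2,3,Y) [51 cells changed]:
YYYYYY
YYYYYY
YYYYYY
YYYYYY
YYYYYY
YYYYYY
YYYYYY
YYYYYY
YYYYYY
After op 2 paint(4,5,G):
YYYYYY
YYYYYY
YYYYYY
YYYYYY
YYYYYG
YYYYYY
YYYYYY
YYYYYY
YYYYYY
After op 3 fill(5,3,Y) [0 cells changed]:
YYYYYY
YYYYYY
YYYYYY
YYYYYY
YYYYYG
YYYYYY
YYYYYY
YYYYYY
YYYYYY
After op 4 paint(3,0,R):
YYYYYY
YYYYYY
YYYYYY
RYYYYY
YYYYYG
YYYYYY
YYYYYY
YYYYYY
YYYYYY
After op 5 paint(6,1,R):
YYYYYY
YYYYYY
YYYYYY
RYYYYY
YYYYYG
YYYYYY
YRYYYY
YYYYYY
YYYYYY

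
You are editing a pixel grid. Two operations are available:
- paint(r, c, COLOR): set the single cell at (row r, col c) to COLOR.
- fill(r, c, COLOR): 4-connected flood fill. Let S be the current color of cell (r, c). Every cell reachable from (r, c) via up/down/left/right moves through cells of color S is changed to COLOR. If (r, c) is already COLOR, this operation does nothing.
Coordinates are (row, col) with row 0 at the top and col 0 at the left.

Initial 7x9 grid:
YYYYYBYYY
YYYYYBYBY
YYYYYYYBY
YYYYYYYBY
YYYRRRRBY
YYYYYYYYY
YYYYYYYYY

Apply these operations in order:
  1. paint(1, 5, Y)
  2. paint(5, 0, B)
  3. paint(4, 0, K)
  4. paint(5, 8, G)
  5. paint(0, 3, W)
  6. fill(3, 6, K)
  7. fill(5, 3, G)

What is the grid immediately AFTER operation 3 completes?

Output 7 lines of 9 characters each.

After op 1 paint(1,5,Y):
YYYYYBYYY
YYYYYYYBY
YYYYYYYBY
YYYYYYYBY
YYYRRRRBY
YYYYYYYYY
YYYYYYYYY
After op 2 paint(5,0,B):
YYYYYBYYY
YYYYYYYBY
YYYYYYYBY
YYYYYYYBY
YYYRRRRBY
BYYYYYYYY
YYYYYYYYY
After op 3 paint(4,0,K):
YYYYYBYYY
YYYYYYYBY
YYYYYYYBY
YYYYYYYBY
KYYRRRRBY
BYYYYYYYY
YYYYYYYYY

Answer: YYYYYBYYY
YYYYYYYBY
YYYYYYYBY
YYYYYYYBY
KYYRRRRBY
BYYYYYYYY
YYYYYYYYY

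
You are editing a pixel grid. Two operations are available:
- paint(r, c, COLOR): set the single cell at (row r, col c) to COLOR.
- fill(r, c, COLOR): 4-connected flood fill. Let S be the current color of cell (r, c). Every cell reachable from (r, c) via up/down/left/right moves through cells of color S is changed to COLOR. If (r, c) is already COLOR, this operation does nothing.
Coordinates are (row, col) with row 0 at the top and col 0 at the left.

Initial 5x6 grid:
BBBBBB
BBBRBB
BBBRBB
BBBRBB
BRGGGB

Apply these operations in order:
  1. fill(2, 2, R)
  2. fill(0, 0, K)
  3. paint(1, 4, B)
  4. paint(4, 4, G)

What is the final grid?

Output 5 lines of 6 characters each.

Answer: KKKKKK
KKKKBK
KKKKKK
KKKKKK
KKGGGK

Derivation:
After op 1 fill(2,2,R) [23 cells changed]:
RRRRRR
RRRRRR
RRRRRR
RRRRRR
RRGGGR
After op 2 fill(0,0,K) [27 cells changed]:
KKKKKK
KKKKKK
KKKKKK
KKKKKK
KKGGGK
After op 3 paint(1,4,B):
KKKKKK
KKKKBK
KKKKKK
KKKKKK
KKGGGK
After op 4 paint(4,4,G):
KKKKKK
KKKKBK
KKKKKK
KKKKKK
KKGGGK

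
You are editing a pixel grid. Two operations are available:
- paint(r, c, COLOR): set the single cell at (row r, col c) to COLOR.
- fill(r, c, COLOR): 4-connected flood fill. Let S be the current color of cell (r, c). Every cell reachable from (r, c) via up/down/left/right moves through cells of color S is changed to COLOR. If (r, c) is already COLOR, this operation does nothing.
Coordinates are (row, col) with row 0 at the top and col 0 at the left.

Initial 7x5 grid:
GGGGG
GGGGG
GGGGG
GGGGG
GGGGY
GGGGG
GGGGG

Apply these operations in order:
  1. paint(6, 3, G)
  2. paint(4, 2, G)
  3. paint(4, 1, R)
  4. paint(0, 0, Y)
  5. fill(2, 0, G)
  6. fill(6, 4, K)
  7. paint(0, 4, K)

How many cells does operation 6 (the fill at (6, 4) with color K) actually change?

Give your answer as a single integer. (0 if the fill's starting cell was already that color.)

After op 1 paint(6,3,G):
GGGGG
GGGGG
GGGGG
GGGGG
GGGGY
GGGGG
GGGGG
After op 2 paint(4,2,G):
GGGGG
GGGGG
GGGGG
GGGGG
GGGGY
GGGGG
GGGGG
After op 3 paint(4,1,R):
GGGGG
GGGGG
GGGGG
GGGGG
GRGGY
GGGGG
GGGGG
After op 4 paint(0,0,Y):
YGGGG
GGGGG
GGGGG
GGGGG
GRGGY
GGGGG
GGGGG
After op 5 fill(2,0,G) [0 cells changed]:
YGGGG
GGGGG
GGGGG
GGGGG
GRGGY
GGGGG
GGGGG
After op 6 fill(6,4,K) [32 cells changed]:
YKKKK
KKKKK
KKKKK
KKKKK
KRKKY
KKKKK
KKKKK

Answer: 32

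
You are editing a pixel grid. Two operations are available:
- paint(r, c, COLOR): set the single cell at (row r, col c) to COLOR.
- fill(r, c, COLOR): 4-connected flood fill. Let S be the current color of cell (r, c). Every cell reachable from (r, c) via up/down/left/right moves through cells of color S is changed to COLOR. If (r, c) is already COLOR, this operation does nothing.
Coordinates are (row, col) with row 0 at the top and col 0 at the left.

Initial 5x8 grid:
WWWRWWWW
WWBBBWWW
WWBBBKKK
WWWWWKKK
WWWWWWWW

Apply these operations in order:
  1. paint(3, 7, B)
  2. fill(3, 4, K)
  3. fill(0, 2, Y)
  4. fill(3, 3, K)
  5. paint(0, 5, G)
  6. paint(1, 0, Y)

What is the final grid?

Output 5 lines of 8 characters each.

Answer: KKKRWGWW
YKBBBWWW
KKBBBKKK
KKKKKKKB
KKKKKKKK

Derivation:
After op 1 paint(3,7,B):
WWWRWWWW
WWBBBWWW
WWBBBKKK
WWWWWKKB
WWWWWWWW
After op 2 fill(3,4,K) [20 cells changed]:
KKKRWWWW
KKBBBWWW
KKBBBKKK
KKKKKKKB
KKKKKKKK
After op 3 fill(0,2,Y) [25 cells changed]:
YYYRWWWW
YYBBBWWW
YYBBBYYY
YYYYYYYB
YYYYYYYY
After op 4 fill(3,3,K) [25 cells changed]:
KKKRWWWW
KKBBBWWW
KKBBBKKK
KKKKKKKB
KKKKKKKK
After op 5 paint(0,5,G):
KKKRWGWW
KKBBBWWW
KKBBBKKK
KKKKKKKB
KKKKKKKK
After op 6 paint(1,0,Y):
KKKRWGWW
YKBBBWWW
KKBBBKKK
KKKKKKKB
KKKKKKKK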